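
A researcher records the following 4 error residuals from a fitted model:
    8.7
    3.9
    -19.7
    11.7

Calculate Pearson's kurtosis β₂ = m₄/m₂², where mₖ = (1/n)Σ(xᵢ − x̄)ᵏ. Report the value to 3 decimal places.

2.196

x̄ = 1.1500
Σ(xᵢ − x̄)² = 610.5900 ⇒ m₂ = 152.64750
Σ(xᵢ − x̄)⁴ = 204678.3749 ⇒ m₄ = 51169.59373
m₂² = 23301.25926
β₂ = m₄/m₂² = 51169.59373 / 23301.25926 ≈ 2.196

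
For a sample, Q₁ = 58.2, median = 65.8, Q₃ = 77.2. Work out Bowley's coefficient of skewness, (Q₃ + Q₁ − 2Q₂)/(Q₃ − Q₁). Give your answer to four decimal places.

0.2000

numerator: Q₃ + Q₁ − 2Q₂ = 77.2 + 58.2 − 2×65.8 = 3.8000
denominator: Q₃ − Q₁ = 77.2 − 58.2 = 19.0000
Bowley skewness = 3.8000 / 19.0000 ≈ 0.2000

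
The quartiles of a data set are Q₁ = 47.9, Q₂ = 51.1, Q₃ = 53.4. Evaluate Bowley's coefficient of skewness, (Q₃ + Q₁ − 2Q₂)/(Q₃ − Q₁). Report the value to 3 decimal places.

numerator: Q₃ + Q₁ − 2Q₂ = 53.4 + 47.9 − 2×51.1 = -0.9000
denominator: Q₃ − Q₁ = 53.4 − 47.9 = 5.5000
Bowley skewness = -0.9000 / 5.5000 ≈ -0.164

-0.164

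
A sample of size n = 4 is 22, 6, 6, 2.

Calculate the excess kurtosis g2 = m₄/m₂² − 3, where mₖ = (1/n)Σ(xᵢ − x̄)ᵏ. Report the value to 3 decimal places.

-0.765

x̄ = 9.0000
Σ(xᵢ − x̄)² = 236.0000 ⇒ m₂ = 59.00000
Σ(xᵢ − x̄)⁴ = 31124.0000 ⇒ m₄ = 7781.00000
m₂² = 3481.00000
g2 = m₄/m₂² − 3 = 2.23528 − 3 ≈ -0.765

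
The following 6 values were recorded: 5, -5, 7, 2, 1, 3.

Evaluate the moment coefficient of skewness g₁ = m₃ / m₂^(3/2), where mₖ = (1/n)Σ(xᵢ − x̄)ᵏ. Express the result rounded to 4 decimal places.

x̄ = (5 - 5 + 7 + 2 + 1 + 3) / 6 = 2.1667
deviations (xᵢ − x̄): 2.8333, -7.1667, 4.8333, -0.1667, -1.1667, 0.8333
Σ(xᵢ − x̄)² = 84.8333 ⇒ m₂ = 84.8333/6 = 14.13889
Σ(xᵢ − x̄)³ = -233.4444 ⇒ m₃ = -233.4444/6 = -38.90741
m₂^(3/2) = 14.13889^(1.5) = 53.16465
g₁ = m₃ / m₂^(3/2) = -38.90741 / 53.16465 ≈ -0.7318

-0.7318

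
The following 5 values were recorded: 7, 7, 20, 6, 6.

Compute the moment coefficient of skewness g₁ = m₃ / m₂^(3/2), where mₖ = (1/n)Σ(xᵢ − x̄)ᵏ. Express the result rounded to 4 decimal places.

x̄ = (7 + 7 + 20 + 6 + 6) / 5 = 9.2000
deviations (xᵢ − x̄): -2.2000, -2.2000, 10.8000, -3.2000, -3.2000
Σ(xᵢ − x̄)² = 146.8000 ⇒ m₂ = 146.8000/5 = 29.36000
Σ(xᵢ − x̄)³ = 1172.8800 ⇒ m₃ = 1172.8800/5 = 234.57600
m₂^(3/2) = 29.36000^(1.5) = 159.08677
g₁ = m₃ / m₂^(3/2) = 234.57600 / 159.08677 ≈ 1.4745

1.4745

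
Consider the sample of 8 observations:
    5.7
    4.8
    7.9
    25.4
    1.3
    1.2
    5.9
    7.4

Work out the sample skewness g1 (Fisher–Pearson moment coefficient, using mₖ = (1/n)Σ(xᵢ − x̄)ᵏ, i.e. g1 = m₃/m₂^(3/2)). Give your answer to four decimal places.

1.7870

x̄ = (5.7 + 4.8 + 7.9 + 25.4 + 1.3 + 1.2 + 5.9 + 7.4) / 8 = 7.4500
deviations (xᵢ − x̄): -1.7500, -2.6500, 0.4500, 17.9500, -6.1500, -6.2500, -1.5500, -0.0500
Σ(xᵢ − x̄)² = 411.7800 ⇒ m₂ = 411.7800/8 = 51.47250
Σ(xᵢ − x̄)³ = 5279.1840 ⇒ m₃ = 5279.1840/8 = 659.89800
m₂^(3/2) = 51.47250^(1.5) = 369.28604
g1 = m₃ / m₂^(3/2) = 659.89800 / 369.28604 ≈ 1.7870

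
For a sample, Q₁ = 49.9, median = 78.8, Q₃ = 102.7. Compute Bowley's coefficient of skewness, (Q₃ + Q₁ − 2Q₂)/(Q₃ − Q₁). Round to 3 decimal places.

-0.095

numerator: Q₃ + Q₁ − 2Q₂ = 102.7 + 49.9 − 2×78.8 = -5.0000
denominator: Q₃ − Q₁ = 102.7 − 49.9 = 52.8000
Bowley skewness = -5.0000 / 52.8000 ≈ -0.095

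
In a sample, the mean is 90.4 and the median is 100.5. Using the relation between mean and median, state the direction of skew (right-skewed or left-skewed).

left-skewed

mean − median = 90.4 − 100.5 = -10.1
mean < median ⇒ the longer tail is on the left ⇒ left-skewed (negatively skewed).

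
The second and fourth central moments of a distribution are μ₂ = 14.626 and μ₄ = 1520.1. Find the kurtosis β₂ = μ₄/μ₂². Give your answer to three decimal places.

7.106

μ₂² = 14.626² = 213.91988
μ₄/μ₂² = 1520.1 / 213.91988 = 7.10593
β₂ ≈ 7.106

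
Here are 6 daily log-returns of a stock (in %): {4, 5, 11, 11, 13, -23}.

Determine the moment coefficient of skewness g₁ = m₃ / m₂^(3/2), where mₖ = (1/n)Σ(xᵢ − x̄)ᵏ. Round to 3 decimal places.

x̄ = (4 + 5 + 11 + 11 + 13 - 23) / 6 = 3.5000
deviations (xᵢ − x̄): 0.5000, 1.5000, 7.5000, 7.5000, 9.5000, -26.5000
Σ(xᵢ − x̄)² = 907.5000 ⇒ m₂ = 907.5000/6 = 151.25000
Σ(xᵢ − x̄)³ = -16905.0000 ⇒ m₃ = -16905.0000/6 = -2817.50000
m₂^(3/2) = 151.25000^(1.5) = 1860.12905
g₁ = m₃ / m₂^(3/2) = -2817.50000 / 1860.12905 ≈ -1.515

-1.515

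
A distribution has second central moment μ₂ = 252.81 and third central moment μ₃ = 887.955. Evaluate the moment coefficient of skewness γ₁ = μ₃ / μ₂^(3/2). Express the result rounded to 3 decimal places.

σ = √μ₂ = √252.81 = 15.90000
σ³ = μ₂^(3/2) = 4019.67900
γ₁ = μ₃/σ³ = 887.955 / 4019.67900 ≈ 0.221

0.221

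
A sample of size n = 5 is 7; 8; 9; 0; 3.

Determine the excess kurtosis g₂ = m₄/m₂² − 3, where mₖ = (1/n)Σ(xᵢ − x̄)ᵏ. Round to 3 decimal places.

-1.313

x̄ = 5.4000
Σ(xᵢ − x̄)² = 57.2000 ⇒ m₂ = 11.44000
Σ(xᵢ − x̄)⁴ = 1103.6960 ⇒ m₄ = 220.73920
m₂² = 130.87360
g₂ = m₄/m₂² − 3 = 1.68666 − 3 ≈ -1.313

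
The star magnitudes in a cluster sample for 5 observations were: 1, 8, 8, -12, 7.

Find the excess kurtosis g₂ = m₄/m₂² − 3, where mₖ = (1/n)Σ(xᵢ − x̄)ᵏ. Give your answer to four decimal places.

-0.3585

x̄ = 2.4000
Σ(xᵢ − x̄)² = 293.2000 ⇒ m₂ = 58.64000
Σ(xᵢ − x̄)⁴ = 45416.6560 ⇒ m₄ = 9083.33120
m₂² = 3438.64960
g₂ = m₄/m₂² − 3 = 2.64154 − 3 ≈ -0.3585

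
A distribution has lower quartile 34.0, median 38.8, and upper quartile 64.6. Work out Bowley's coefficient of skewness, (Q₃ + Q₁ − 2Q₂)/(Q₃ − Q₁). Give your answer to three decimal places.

numerator: Q₃ + Q₁ − 2Q₂ = 64.6 + 34.0 − 2×38.8 = 21.0000
denominator: Q₃ − Q₁ = 64.6 − 34.0 = 30.6000
Bowley skewness = 21.0000 / 30.6000 ≈ 0.686

0.686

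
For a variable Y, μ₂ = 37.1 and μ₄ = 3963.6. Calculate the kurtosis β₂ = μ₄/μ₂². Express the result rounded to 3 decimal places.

2.880

μ₂² = 37.1² = 1376.41000
μ₄/μ₂² = 3963.6 / 1376.41000 = 2.87967
β₂ ≈ 2.880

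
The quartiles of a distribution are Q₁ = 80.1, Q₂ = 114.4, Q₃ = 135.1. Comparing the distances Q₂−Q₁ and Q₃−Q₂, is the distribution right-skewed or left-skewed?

left-skewed

Q₂ − Q₁ = 34.3;  Q₃ − Q₂ = 20.7
Q₂ − Q₁ > Q₃ − Q₂ ⇒ the lower half is more spread out ⇒ left-skewed.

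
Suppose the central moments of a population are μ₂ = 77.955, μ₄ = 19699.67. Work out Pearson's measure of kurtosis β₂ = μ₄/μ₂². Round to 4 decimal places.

μ₂² = 77.955² = 6076.98202
μ₄/μ₂² = 19699.67 / 6076.98202 = 3.24169
β₂ ≈ 3.2417

3.2417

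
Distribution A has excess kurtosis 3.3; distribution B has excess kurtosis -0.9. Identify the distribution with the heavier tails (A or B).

Higher excess kurtosis ⇒ heavier tails relative to the normal distribution.
3.3 vs -0.9: the larger is 3.3, so A has heavier tails. (A is leptokurtic — heavier-than-normal tails; the other is platykurtic.)

A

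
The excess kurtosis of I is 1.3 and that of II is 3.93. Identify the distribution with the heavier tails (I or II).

II

Higher excess kurtosis ⇒ heavier tails relative to the normal distribution.
1.3 vs 3.93: the larger is 3.93, so II has heavier tails.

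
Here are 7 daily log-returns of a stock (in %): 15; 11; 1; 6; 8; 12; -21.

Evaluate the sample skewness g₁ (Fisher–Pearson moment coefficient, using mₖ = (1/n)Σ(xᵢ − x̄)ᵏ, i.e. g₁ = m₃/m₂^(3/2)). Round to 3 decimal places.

x̄ = (15 + 11 + 1 + 6 + 8 + 12 - 21) / 7 = 4.5714
deviations (xᵢ − x̄): 10.4286, 6.4286, -3.5714, 1.4286, 3.4286, 7.4286, -25.5714
Σ(xᵢ − x̄)² = 885.7143 ⇒ m₂ = 885.7143/7 = 126.53061
Σ(xᵢ − x̄)³ = -14913.6735 ⇒ m₃ = -14913.6735/7 = -2130.52478
m₂^(3/2) = 126.53061^(1.5) = 1423.29005
g₁ = m₃ / m₂^(3/2) = -2130.52478 / 1423.29005 ≈ -1.497

-1.497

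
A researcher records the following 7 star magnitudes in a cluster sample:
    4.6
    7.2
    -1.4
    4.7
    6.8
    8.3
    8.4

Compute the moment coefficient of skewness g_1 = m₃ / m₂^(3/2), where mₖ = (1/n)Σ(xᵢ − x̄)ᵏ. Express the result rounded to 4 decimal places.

x̄ = (4.6 + 7.2 - 1.4 + 4.7 + 6.8 + 8.3 + 8.4) / 7 = 5.5143
deviations (xᵢ − x̄): -0.9143, 1.6857, -6.9143, -0.8143, 1.2857, 2.7857, 2.8857
Σ(xᵢ − x̄)² = 69.8886 ⇒ m₂ = 69.8886/7 = 9.98408
Σ(xᵢ − x̄)³ = -279.2942 ⇒ m₃ = -279.2942/7 = -39.89918
m₂^(3/2) = 9.98408^(1.5) = 31.54730
g_1 = m₃ / m₂^(3/2) = -39.89918 / 31.54730 ≈ -1.2647

-1.2647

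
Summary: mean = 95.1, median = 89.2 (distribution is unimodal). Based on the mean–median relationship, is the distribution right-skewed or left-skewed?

right-skewed

mean − median = 95.1 − 89.2 = 5.9
mean > median ⇒ the longer tail is on the right ⇒ right-skewed (positively skewed).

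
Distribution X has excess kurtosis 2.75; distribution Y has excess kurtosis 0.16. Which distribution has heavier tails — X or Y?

X

Higher excess kurtosis ⇒ heavier tails relative to the normal distribution.
2.75 vs 0.16: the larger is 2.75, so X has heavier tails.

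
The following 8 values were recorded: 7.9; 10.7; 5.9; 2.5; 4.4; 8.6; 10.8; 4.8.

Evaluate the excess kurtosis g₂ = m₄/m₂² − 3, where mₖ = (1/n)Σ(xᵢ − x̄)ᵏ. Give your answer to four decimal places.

-1.3047

x̄ = 6.9500
Σ(xᵢ − x̄)² = 64.5400 ⇒ m₂ = 8.06750
Σ(xᵢ − x̄)⁴ = 882.6915 ⇒ m₄ = 110.33643
m₂² = 65.08456
g₂ = m₄/m₂² − 3 = 1.69528 − 3 ≈ -1.3047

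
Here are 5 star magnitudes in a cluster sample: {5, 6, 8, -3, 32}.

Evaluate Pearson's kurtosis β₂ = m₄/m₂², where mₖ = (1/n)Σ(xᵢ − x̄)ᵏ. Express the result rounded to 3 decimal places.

x̄ = 9.6000
Σ(xᵢ − x̄)² = 697.2000 ⇒ m₂ = 139.44000
Σ(xᵢ − x̄)⁴ = 277590.0960 ⇒ m₄ = 55518.01920
m₂² = 19443.51360
β₂ = m₄/m₂² = 55518.01920 / 19443.51360 ≈ 2.855

2.855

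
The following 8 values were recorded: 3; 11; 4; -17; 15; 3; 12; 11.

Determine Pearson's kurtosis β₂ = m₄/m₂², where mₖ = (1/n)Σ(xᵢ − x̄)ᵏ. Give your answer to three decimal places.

4.061

x̄ = 5.2500
Σ(xᵢ − x̄)² = 713.5000 ⇒ m₂ = 89.18750
Σ(xᵢ − x̄)⁴ = 258439.6563 ⇒ m₄ = 32304.95703
m₂² = 7954.41016
β₂ = m₄/m₂² = 32304.95703 / 7954.41016 ≈ 4.061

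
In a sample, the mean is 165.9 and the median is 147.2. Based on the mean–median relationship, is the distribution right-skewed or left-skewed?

right-skewed

mean − median = 165.9 − 147.2 = 18.7
mean > median ⇒ the longer tail is on the right ⇒ right-skewed (positively skewed).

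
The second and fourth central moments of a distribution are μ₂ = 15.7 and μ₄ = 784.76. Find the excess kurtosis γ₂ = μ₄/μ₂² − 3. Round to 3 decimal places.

0.184

μ₂² = 15.7² = 246.49000
μ₄/μ₂² = 784.76 / 246.49000 = 3.18374
γ₂ = 3.18374 − 3 ≈ 0.184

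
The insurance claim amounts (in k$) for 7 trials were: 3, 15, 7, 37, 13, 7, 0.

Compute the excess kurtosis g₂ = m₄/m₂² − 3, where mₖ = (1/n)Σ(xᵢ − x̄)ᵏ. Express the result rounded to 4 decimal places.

0.6774

x̄ = 11.7143
Σ(xᵢ − x̄)² = 909.4286 ⇒ m₂ = 129.91837
Σ(xᵢ − x̄)⁴ = 434495.0029 ⇒ m₄ = 62070.71470
m₂² = 16878.78217
g₂ = m₄/m₂² − 3 = 3.67744 − 3 ≈ 0.6774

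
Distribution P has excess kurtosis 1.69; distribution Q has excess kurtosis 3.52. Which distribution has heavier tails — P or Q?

Q

Higher excess kurtosis ⇒ heavier tails relative to the normal distribution.
1.69 vs 3.52: the larger is 3.52, so Q has heavier tails.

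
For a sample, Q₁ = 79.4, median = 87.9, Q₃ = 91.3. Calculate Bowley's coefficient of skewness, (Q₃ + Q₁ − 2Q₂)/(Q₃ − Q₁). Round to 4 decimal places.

numerator: Q₃ + Q₁ − 2Q₂ = 91.3 + 79.4 − 2×87.9 = -5.1000
denominator: Q₃ − Q₁ = 91.3 − 79.4 = 11.9000
Bowley skewness = -5.1000 / 11.9000 ≈ -0.4286

-0.4286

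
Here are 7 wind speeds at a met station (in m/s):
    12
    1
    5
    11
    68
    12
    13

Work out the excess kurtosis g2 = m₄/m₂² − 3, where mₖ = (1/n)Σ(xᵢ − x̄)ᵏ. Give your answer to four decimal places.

1.8321

x̄ = 17.4286
Σ(xᵢ − x̄)² = 3101.7143 ⇒ m₂ = 443.10204
Σ(xᵢ − x̄)⁴ = 6641184.7813 ⇒ m₄ = 948740.68305
m₂² = 196339.41858
g2 = m₄/m₂² − 3 = 4.83215 − 3 ≈ 1.8321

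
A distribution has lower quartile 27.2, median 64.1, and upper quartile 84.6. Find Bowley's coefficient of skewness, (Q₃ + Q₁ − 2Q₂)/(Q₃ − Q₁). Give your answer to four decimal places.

numerator: Q₃ + Q₁ − 2Q₂ = 84.6 + 27.2 − 2×64.1 = -16.4000
denominator: Q₃ − Q₁ = 84.6 − 27.2 = 57.4000
Bowley skewness = -16.4000 / 57.4000 ≈ -0.2857

-0.2857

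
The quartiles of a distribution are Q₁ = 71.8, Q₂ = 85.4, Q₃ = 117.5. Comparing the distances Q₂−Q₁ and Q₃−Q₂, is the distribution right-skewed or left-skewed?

Q₂ − Q₁ = 13.6;  Q₃ − Q₂ = 32.1
Q₃ − Q₂ > Q₂ − Q₁ ⇒ the upper half is more spread out ⇒ right-skewed.

right-skewed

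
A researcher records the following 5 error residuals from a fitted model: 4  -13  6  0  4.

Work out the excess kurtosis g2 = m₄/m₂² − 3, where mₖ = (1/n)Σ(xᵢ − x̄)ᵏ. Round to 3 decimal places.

x̄ = 0.2000
Σ(xᵢ − x̄)² = 236.8000 ⇒ m₂ = 47.36000
Σ(xᵢ − x̄)⁴ = 31908.2560 ⇒ m₄ = 6381.65120
m₂² = 2242.96960
g2 = m₄/m₂² − 3 = 2.84518 − 3 ≈ -0.155

-0.155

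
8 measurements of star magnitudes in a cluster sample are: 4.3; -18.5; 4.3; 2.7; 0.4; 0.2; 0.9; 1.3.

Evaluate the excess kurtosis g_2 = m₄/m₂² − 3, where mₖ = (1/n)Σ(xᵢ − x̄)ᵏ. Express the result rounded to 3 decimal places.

2.617

x̄ = -0.5500
Σ(xᵢ − x̄)² = 386.8000 ⇒ m₂ = 48.35000
Σ(xᵢ − x̄)⁴ = 105049.8983 ⇒ m₄ = 13131.23729
m₂² = 2337.72250
g_2 = m₄/m₂² − 3 = 5.61711 − 3 ≈ 2.617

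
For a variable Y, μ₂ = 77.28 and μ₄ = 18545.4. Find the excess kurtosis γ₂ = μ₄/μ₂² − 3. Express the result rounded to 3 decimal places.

μ₂² = 77.28² = 5972.19840
μ₄/μ₂² = 18545.4 / 5972.19840 = 3.10529
γ₂ = 3.10529 − 3 ≈ 0.105

0.105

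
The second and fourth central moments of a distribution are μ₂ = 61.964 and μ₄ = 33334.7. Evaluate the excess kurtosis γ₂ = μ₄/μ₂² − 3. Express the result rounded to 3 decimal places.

5.682

μ₂² = 61.964² = 3839.53730
μ₄/μ₂² = 33334.7 / 3839.53730 = 8.68196
γ₂ = 8.68196 − 3 ≈ 5.682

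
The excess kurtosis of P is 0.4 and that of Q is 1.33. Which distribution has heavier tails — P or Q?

Higher excess kurtosis ⇒ heavier tails relative to the normal distribution.
0.4 vs 1.33: the larger is 1.33, so Q has heavier tails.

Q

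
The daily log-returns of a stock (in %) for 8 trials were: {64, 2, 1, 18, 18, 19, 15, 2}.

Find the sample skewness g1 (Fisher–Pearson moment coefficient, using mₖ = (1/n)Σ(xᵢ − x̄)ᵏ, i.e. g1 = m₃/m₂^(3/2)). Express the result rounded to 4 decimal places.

1.6045

x̄ = (64 + 2 + 1 + 18 + 18 + 19 + 15 + 2) / 8 = 17.3750
deviations (xᵢ − x̄): 46.6250, -15.3750, -16.3750, 0.6250, 0.6250, 1.6250, -2.3750, -15.3750
Σ(xᵢ − x̄)² = 2923.8750 ⇒ m₂ = 2923.8750/8 = 365.48438
Σ(xᵢ − x̄)³ = 89689.2188 ⇒ m₃ = 89689.2188/8 = 11211.15234
m₂^(3/2) = 365.48438^(1.5) = 6987.20077
g1 = m₃ / m₂^(3/2) = 11211.15234 / 6987.20077 ≈ 1.6045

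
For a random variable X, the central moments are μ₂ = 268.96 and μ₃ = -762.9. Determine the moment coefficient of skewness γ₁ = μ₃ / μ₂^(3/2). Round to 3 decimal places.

-0.173

σ = √μ₂ = √268.96 = 16.40000
σ³ = μ₂^(3/2) = 4410.94400
γ₁ = μ₃/σ³ = -762.9 / 4410.94400 ≈ -0.173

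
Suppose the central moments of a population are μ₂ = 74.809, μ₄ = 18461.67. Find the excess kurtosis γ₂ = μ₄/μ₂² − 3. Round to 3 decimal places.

0.299

μ₂² = 74.809² = 5596.38648
μ₄/μ₂² = 18461.67 / 5596.38648 = 3.29886
γ₂ = 3.29886 − 3 ≈ 0.299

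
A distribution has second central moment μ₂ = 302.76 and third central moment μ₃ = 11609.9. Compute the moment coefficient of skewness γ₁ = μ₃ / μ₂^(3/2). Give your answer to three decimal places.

σ = √μ₂ = √302.76 = 17.40000
σ³ = μ₂^(3/2) = 5268.02400
γ₁ = μ₃/σ³ = 11609.9 / 5268.02400 ≈ 2.204

2.204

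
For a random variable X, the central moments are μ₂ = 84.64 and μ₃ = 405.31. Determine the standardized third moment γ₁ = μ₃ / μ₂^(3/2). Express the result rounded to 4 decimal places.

0.5205

σ = √μ₂ = √84.64 = 9.20000
σ³ = μ₂^(3/2) = 778.68800
γ₁ = μ₃/σ³ = 405.31 / 778.68800 ≈ 0.5205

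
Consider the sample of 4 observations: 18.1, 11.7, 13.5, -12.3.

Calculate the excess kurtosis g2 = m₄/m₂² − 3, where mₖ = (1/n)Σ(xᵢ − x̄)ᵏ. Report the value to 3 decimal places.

-0.758

x̄ = 7.7500
Σ(xᵢ − x̄)² = 557.7900 ⇒ m₂ = 139.44750
Σ(xᵢ − x̄)⁴ = 174417.8069 ⇒ m₄ = 43604.45173
m₂² = 19445.60526
g2 = m₄/m₂² − 3 = 2.24238 − 3 ≈ -0.758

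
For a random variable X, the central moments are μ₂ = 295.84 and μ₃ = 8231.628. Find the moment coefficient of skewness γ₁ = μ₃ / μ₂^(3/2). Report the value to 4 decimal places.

σ = √μ₂ = √295.84 = 17.20000
σ³ = μ₂^(3/2) = 5088.44800
γ₁ = μ₃/σ³ = 8231.628 / 5088.44800 ≈ 1.6177

1.6177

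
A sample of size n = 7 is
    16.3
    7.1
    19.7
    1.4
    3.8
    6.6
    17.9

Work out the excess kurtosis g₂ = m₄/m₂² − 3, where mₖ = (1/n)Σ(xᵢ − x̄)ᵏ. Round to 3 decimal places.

-1.652

x̄ = 10.4000
Σ(xᵢ − x̄)² = 327.4400 ⇒ m₂ = 46.77714
Σ(xᵢ − x̄)⁴ = 20641.8980 ⇒ m₄ = 2948.84257
m₂² = 2188.10109
g₂ = m₄/m₂² − 3 = 1.34767 − 3 ≈ -1.652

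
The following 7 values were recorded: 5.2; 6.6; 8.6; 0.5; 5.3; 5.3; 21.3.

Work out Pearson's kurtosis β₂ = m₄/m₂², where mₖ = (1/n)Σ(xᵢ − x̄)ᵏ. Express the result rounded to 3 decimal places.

x̄ = 7.5429
Σ(xᵢ − x̄)² = 256.4171 ⇒ m₂ = 36.63102
Σ(xᵢ − x̄)⁴ = 38362.0817 ⇒ m₄ = 5480.29738
m₂² = 1341.83166
β₂ = m₄/m₂² = 5480.29738 / 1341.83166 ≈ 4.084

4.084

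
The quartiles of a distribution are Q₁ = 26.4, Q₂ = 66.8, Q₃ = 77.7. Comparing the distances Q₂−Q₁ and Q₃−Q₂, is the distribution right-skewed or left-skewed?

Q₂ − Q₁ = 40.4;  Q₃ − Q₂ = 10.9
Q₂ − Q₁ > Q₃ − Q₂ ⇒ the lower half is more spread out ⇒ left-skewed.

left-skewed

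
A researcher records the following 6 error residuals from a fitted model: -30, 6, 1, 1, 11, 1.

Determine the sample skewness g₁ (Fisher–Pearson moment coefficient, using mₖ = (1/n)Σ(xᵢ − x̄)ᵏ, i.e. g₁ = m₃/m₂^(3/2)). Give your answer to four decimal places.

-1.4686

x̄ = (-30 + 6 + 1 + 1 + 11 + 1) / 6 = -1.6667
deviations (xᵢ − x̄): -28.3333, 7.6667, 2.6667, 2.6667, 12.6667, 2.6667
Σ(xᵢ − x̄)² = 1043.3333 ⇒ m₂ = 1043.3333/6 = 173.88889
Σ(xᵢ − x̄)³ = -20205.5556 ⇒ m₃ = -20205.5556/6 = -3367.59259
m₂^(3/2) = 173.88889^(1.5) = 2293.01950
g₁ = m₃ / m₂^(3/2) = -3367.59259 / 2293.01950 ≈ -1.4686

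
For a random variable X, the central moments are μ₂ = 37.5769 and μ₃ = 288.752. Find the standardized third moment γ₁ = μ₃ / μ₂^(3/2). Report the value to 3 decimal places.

1.254

σ = √μ₂ = √37.5769 = 6.13000
σ³ = μ₂^(3/2) = 230.34640
γ₁ = μ₃/σ³ = 288.752 / 230.34640 ≈ 1.254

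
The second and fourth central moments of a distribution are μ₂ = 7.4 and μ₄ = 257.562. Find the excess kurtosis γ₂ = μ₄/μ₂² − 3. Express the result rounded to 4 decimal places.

μ₂² = 7.4² = 54.76000
μ₄/μ₂² = 257.562 / 54.76000 = 4.70347
γ₂ = 4.70347 − 3 ≈ 1.7035

1.7035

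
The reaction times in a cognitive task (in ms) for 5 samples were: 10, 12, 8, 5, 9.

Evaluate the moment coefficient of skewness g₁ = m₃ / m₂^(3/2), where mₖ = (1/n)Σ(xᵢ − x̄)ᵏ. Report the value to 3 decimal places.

x̄ = (10 + 12 + 8 + 5 + 9) / 5 = 8.8000
deviations (xᵢ − x̄): 1.2000, 3.2000, -0.8000, -3.8000, 0.2000
Σ(xᵢ − x̄)² = 26.8000 ⇒ m₂ = 26.8000/5 = 5.36000
Σ(xᵢ − x̄)³ = -20.8800 ⇒ m₃ = -20.8800/5 = -4.17600
m₂^(3/2) = 5.36000^(1.5) = 12.40930
g₁ = m₃ / m₂^(3/2) = -4.17600 / 12.40930 ≈ -0.337

-0.337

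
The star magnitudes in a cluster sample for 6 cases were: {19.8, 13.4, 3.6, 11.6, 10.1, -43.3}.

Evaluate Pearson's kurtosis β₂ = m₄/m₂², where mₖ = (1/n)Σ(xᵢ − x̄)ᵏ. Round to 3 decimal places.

x̄ = 2.5333
Σ(xᵢ − x̄)² = 2657.5133 ⇒ m₂ = 442.91889
Σ(xᵢ − x̄)⁴ = 4525784.1561 ⇒ m₄ = 754297.35935
m₂² = 196177.14213
β₂ = m₄/m₂² = 754297.35935 / 196177.14213 ≈ 3.845

3.845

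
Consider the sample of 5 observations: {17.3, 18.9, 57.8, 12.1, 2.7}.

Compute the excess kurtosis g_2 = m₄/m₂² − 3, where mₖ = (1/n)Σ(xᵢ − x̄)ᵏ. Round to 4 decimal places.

x̄ = 21.7600
Σ(xᵢ − x̄)² = 1783.5520 ⇒ m₂ = 356.71040
Σ(xᵢ − x̄)⁴ = 1828238.7677 ⇒ m₄ = 365647.75353
m₂² = 127242.30947
g_2 = m₄/m₂² − 3 = 2.87363 − 3 ≈ -0.1264

-0.1264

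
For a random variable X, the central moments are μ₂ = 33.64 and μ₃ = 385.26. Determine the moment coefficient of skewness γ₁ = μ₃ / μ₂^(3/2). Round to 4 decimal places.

σ = √μ₂ = √33.64 = 5.80000
σ³ = μ₂^(3/2) = 195.11200
γ₁ = μ₃/σ³ = 385.26 / 195.11200 ≈ 1.9746

1.9746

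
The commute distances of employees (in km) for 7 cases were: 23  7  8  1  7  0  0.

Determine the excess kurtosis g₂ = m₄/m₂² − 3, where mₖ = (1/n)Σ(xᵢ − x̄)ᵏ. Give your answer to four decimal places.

0.5739

x̄ = 6.5714
Σ(xᵢ − x̄)² = 389.7143 ⇒ m₂ = 55.67347
Σ(xᵢ − x̄)⁴ = 77542.3324 ⇒ m₄ = 11077.47605
m₂² = 3099.53519
g₂ = m₄/m₂² − 3 = 3.57392 − 3 ≈ 0.5739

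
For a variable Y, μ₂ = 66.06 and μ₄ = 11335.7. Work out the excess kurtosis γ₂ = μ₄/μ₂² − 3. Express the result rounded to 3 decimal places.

μ₂² = 66.06² = 4363.92360
μ₄/μ₂² = 11335.7 / 4363.92360 = 2.59759
γ₂ = 2.59759 − 3 ≈ -0.402

-0.402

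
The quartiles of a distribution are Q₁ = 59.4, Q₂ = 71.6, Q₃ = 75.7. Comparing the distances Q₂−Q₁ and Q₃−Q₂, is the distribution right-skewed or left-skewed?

left-skewed

Q₂ − Q₁ = 12.2;  Q₃ − Q₂ = 4.1
Q₂ − Q₁ > Q₃ − Q₂ ⇒ the lower half is more spread out ⇒ left-skewed.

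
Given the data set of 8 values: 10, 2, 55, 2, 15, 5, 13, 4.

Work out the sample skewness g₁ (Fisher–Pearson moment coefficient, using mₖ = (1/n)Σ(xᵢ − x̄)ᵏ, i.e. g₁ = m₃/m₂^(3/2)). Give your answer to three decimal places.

1.927

x̄ = (10 + 2 + 55 + 2 + 15 + 5 + 13 + 4) / 8 = 13.2500
deviations (xᵢ − x̄): -3.2500, -11.2500, 41.7500, -11.2500, 1.7500, -8.2500, -0.2500, -9.2500
Σ(xᵢ − x̄)² = 2163.5000 ⇒ m₂ = 2163.5000/8 = 270.43750
Σ(xᵢ − x̄)³ = 68543.2500 ⇒ m₃ = 68543.2500/8 = 8567.90625
m₂^(3/2) = 270.43750^(1.5) = 4447.34037
g₁ = m₃ / m₂^(3/2) = 8567.90625 / 4447.34037 ≈ 1.927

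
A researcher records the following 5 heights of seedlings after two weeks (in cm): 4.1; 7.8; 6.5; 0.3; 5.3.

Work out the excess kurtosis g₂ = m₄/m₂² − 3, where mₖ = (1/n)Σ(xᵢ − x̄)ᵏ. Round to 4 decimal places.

-0.6888

x̄ = 4.8000
Σ(xᵢ − x̄)² = 32.8800 ⇒ m₂ = 6.57600
Σ(xᵢ − x̄)⁴ = 499.7172 ⇒ m₄ = 99.94344
m₂² = 43.24378
g₂ = m₄/m₂² − 3 = 2.31116 − 3 ≈ -0.6888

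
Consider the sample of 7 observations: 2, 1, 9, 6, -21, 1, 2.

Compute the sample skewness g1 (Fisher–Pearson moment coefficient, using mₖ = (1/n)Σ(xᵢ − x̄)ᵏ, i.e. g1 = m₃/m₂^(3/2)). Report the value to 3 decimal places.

x̄ = (2 + 1 + 9 + 6 - 21 + 1 + 2) / 7 = 0.0000
deviations (xᵢ − x̄): 2.0000, 1.0000, 9.0000, 6.0000, -21.0000, 1.0000, 2.0000
Σ(xᵢ − x̄)² = 568.0000 ⇒ m₂ = 568.0000/7 = 81.14286
Σ(xᵢ − x̄)³ = -8298.0000 ⇒ m₃ = -8298.0000/7 = -1185.42857
m₂^(3/2) = 81.14286^(1.5) = 730.92942
g1 = m₃ / m₂^(3/2) = -1185.42857 / 730.92942 ≈ -1.622

-1.622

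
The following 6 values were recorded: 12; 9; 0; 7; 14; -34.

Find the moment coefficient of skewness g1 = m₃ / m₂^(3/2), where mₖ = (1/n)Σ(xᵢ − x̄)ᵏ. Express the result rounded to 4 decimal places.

-1.5181

x̄ = (12 + 9 + 0 + 7 + 14 - 34) / 6 = 1.3333
deviations (xᵢ − x̄): 10.6667, 7.6667, -1.3333, 5.6667, 12.6667, -35.3333
Σ(xᵢ − x̄)² = 1615.3333 ⇒ m₂ = 1615.3333/6 = 269.22222
Σ(xᵢ − x̄)³ = -40235.5556 ⇒ m₃ = -40235.5556/6 = -6705.92593
m₂^(3/2) = 269.22222^(1.5) = 4417.39624
g1 = m₃ / m₂^(3/2) = -6705.92593 / 4417.39624 ≈ -1.5181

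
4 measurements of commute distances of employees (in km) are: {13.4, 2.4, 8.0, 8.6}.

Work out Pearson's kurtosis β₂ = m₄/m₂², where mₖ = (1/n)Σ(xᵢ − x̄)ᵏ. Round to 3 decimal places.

1.993

x̄ = 8.1000
Σ(xᵢ − x̄)² = 60.8400 ⇒ m₂ = 15.21000
Σ(xᵢ − x̄)⁴ = 1844.7108 ⇒ m₄ = 461.17770
m₂² = 231.34410
β₂ = m₄/m₂² = 461.17770 / 231.34410 ≈ 1.993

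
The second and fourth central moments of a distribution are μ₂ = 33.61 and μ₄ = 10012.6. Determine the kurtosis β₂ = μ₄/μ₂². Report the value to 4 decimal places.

μ₂² = 33.61² = 1129.63210
μ₄/μ₂² = 10012.6 / 1129.63210 = 8.86359
β₂ ≈ 8.8636

8.8636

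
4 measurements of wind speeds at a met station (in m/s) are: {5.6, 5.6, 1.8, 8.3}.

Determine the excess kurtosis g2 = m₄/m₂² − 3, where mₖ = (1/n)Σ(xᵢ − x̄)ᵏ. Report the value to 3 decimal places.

x̄ = 5.3250
Σ(xᵢ − x̄)² = 21.4275 ⇒ m₂ = 5.35688
Σ(xᵢ − x̄)⁴ = 232.7412 ⇒ m₄ = 58.18529
m₂² = 28.69611
g2 = m₄/m₂² − 3 = 2.02764 − 3 ≈ -0.972

-0.972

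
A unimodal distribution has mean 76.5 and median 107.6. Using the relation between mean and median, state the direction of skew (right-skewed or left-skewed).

left-skewed

mean − median = 76.5 − 107.6 = -31.1
mean < median ⇒ the longer tail is on the left ⇒ left-skewed (negatively skewed).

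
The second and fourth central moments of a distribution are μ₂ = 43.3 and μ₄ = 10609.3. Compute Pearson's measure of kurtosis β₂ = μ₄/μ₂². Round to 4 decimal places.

μ₂² = 43.3² = 1874.89000
μ₄/μ₂² = 10609.3 / 1874.89000 = 5.65863
β₂ ≈ 5.6586

5.6586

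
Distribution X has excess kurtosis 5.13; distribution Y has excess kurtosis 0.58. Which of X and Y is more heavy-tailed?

Higher excess kurtosis ⇒ heavier tails relative to the normal distribution.
5.13 vs 0.58: the larger is 5.13, so X has heavier tails.

X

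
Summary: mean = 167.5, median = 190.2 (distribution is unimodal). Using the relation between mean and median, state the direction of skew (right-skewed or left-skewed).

mean − median = 167.5 − 190.2 = -22.7
mean < median ⇒ the longer tail is on the left ⇒ left-skewed (negatively skewed).

left-skewed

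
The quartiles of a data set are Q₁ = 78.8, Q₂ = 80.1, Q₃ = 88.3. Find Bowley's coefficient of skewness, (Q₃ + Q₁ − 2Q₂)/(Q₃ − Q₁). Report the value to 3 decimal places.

numerator: Q₃ + Q₁ − 2Q₂ = 88.3 + 78.8 − 2×80.1 = 6.9000
denominator: Q₃ − Q₁ = 88.3 − 78.8 = 9.5000
Bowley skewness = 6.9000 / 9.5000 ≈ 0.726

0.726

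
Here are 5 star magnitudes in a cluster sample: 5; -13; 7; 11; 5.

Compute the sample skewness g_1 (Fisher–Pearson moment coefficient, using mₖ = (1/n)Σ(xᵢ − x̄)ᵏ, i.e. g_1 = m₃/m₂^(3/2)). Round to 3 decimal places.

x̄ = (5 - 13 + 7 + 11 + 5) / 5 = 3.0000
deviations (xᵢ − x̄): 2.0000, -16.0000, 4.0000, 8.0000, 2.0000
Σ(xᵢ − x̄)² = 344.0000 ⇒ m₂ = 344.0000/5 = 68.80000
Σ(xᵢ − x̄)³ = -3504.0000 ⇒ m₃ = -3504.0000/5 = -700.80000
m₂^(3/2) = 68.80000^(1.5) = 570.66687
g_1 = m₃ / m₂^(3/2) = -700.80000 / 570.66687 ≈ -1.228

-1.228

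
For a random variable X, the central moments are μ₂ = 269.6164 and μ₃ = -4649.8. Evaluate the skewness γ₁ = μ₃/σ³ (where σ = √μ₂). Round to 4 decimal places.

σ = √μ₂ = √269.6164 = 16.42000
σ³ = μ₂^(3/2) = 4427.10129
γ₁ = μ₃/σ³ = -4649.8 / 4427.10129 ≈ -1.0503

-1.0503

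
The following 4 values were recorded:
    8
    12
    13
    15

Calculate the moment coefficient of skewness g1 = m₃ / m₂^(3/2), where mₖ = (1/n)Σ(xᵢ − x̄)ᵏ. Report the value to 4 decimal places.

x̄ = (8 + 12 + 13 + 15) / 4 = 12.0000
deviations (xᵢ − x̄): -4.0000, 0.0000, 1.0000, 3.0000
Σ(xᵢ − x̄)² = 26.0000 ⇒ m₂ = 26.0000/4 = 6.50000
Σ(xᵢ − x̄)³ = -36.0000 ⇒ m₃ = -36.0000/4 = -9.00000
m₂^(3/2) = 6.50000^(1.5) = 16.57181
g1 = m₃ / m₂^(3/2) = -9.00000 / 16.57181 ≈ -0.5431

-0.5431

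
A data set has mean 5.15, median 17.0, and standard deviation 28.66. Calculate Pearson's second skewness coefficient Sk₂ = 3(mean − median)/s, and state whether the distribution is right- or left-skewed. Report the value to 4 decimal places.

Sk₂ = 3(5.15 − 17.0) / 28.66 = 3 × -11.8500 / 28.66
    = -35.5500 / 28.66 ≈ -1.2404
Sk₂ < 0 ⇒ mean < median ⇒ left-skewed (negative skew).

-1.2404, left-skewed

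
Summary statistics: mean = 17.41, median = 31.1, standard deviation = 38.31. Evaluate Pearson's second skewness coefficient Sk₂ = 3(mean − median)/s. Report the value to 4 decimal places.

Sk₂ = 3(17.41 − 31.1) / 38.31 = 3 × -13.6900 / 38.31
    = -41.0700 / 38.31 ≈ -1.0720

-1.0720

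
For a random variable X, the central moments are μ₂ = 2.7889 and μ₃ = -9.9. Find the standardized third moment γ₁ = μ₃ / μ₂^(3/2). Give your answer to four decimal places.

-2.1256

σ = √μ₂ = √2.7889 = 1.67000
σ³ = μ₂^(3/2) = 4.65746
γ₁ = μ₃/σ³ = -9.9 / 4.65746 ≈ -2.1256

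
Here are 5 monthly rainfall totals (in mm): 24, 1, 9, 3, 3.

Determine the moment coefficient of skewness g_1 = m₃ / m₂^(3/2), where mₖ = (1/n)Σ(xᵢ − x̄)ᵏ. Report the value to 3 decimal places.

1.166

x̄ = (24 + 1 + 9 + 3 + 3) / 5 = 8.0000
deviations (xᵢ − x̄): 16.0000, -7.0000, 1.0000, -5.0000, -5.0000
Σ(xᵢ − x̄)² = 356.0000 ⇒ m₂ = 356.0000/5 = 71.20000
Σ(xᵢ − x̄)³ = 3504.0000 ⇒ m₃ = 3504.0000/5 = 700.80000
m₂^(3/2) = 71.20000^(1.5) = 600.78626
g_1 = m₃ / m₂^(3/2) = 700.80000 / 600.78626 ≈ 1.166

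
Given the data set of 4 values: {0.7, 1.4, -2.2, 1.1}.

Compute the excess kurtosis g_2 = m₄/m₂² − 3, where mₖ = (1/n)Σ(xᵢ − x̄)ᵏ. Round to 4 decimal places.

-0.7467

x̄ = 0.2500
Σ(xᵢ − x̄)² = 8.2500 ⇒ m₂ = 2.06250
Σ(xᵢ − x̄)⁴ = 38.3420 ⇒ m₄ = 9.58551
m₂² = 4.25391
g_2 = m₄/m₂² − 3 = 2.25334 − 3 ≈ -0.7467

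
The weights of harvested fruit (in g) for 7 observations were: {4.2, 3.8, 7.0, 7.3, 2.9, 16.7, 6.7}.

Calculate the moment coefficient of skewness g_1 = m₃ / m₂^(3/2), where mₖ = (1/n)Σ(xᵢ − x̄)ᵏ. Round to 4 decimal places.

1.4625

x̄ = (4.2 + 3.8 + 7.0 + 7.3 + 2.9 + 16.7 + 6.7) / 7 = 6.9429
deviations (xᵢ − x̄): -2.7429, -3.1429, 0.0571, 0.3571, -4.0429, 9.7571, -0.2429
Σ(xᵢ − x̄)² = 129.1371 ⇒ m₂ = 129.1371/7 = 18.44816
Σ(xᵢ − x̄)³ = 811.1711 ⇒ m₃ = 811.1711/7 = 115.88159
m₂^(3/2) = 18.44816^(1.5) = 79.23731
g_1 = m₃ / m₂^(3/2) = 115.88159 / 79.23731 ≈ 1.4625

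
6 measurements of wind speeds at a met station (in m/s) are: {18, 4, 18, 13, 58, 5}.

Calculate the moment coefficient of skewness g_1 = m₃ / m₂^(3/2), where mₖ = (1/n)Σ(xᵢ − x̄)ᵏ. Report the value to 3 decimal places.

x̄ = (18 + 4 + 18 + 13 + 58 + 5) / 6 = 19.3333
deviations (xᵢ − x̄): -1.3333, -15.3333, -1.3333, -6.3333, 38.6667, -14.3333
Σ(xᵢ − x̄)² = 1979.3333 ⇒ m₂ = 1979.3333/6 = 329.88889
Σ(xᵢ − x̄)³ = 51002.4444 ⇒ m₃ = 51002.4444/6 = 8500.40741
m₂^(3/2) = 329.88889^(1.5) = 5991.72031
g_1 = m₃ / m₂^(3/2) = 8500.40741 / 5991.72031 ≈ 1.419

1.419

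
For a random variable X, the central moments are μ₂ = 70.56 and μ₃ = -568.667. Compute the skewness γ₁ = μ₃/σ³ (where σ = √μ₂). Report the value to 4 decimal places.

-0.9594

σ = √μ₂ = √70.56 = 8.40000
σ³ = μ₂^(3/2) = 592.70400
γ₁ = μ₃/σ³ = -568.667 / 592.70400 ≈ -0.9594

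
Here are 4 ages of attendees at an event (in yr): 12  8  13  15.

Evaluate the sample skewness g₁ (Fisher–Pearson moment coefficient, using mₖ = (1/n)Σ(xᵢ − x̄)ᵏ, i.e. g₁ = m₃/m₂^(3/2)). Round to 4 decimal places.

-0.5431

x̄ = (12 + 8 + 13 + 15) / 4 = 12.0000
deviations (xᵢ − x̄): 0.0000, -4.0000, 1.0000, 3.0000
Σ(xᵢ − x̄)² = 26.0000 ⇒ m₂ = 26.0000/4 = 6.50000
Σ(xᵢ − x̄)³ = -36.0000 ⇒ m₃ = -36.0000/4 = -9.00000
m₂^(3/2) = 6.50000^(1.5) = 16.57181
g₁ = m₃ / m₂^(3/2) = -9.00000 / 16.57181 ≈ -0.5431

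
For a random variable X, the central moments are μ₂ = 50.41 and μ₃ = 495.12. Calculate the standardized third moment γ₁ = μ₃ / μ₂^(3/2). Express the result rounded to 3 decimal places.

1.383

σ = √μ₂ = √50.41 = 7.10000
σ³ = μ₂^(3/2) = 357.91100
γ₁ = μ₃/σ³ = 495.12 / 357.91100 ≈ 1.383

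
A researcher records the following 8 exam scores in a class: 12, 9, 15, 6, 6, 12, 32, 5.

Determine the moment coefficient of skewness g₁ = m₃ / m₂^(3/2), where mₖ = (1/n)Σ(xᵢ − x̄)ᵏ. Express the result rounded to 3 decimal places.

x̄ = (12 + 9 + 15 + 6 + 6 + 12 + 32 + 5) / 8 = 12.1250
deviations (xᵢ − x̄): -0.1250, -3.1250, 2.8750, -6.1250, -6.1250, -0.1250, 19.8750, -7.1250
Σ(xᵢ − x̄)² = 538.8750 ⇒ m₂ = 538.8750/8 = 67.35938
Σ(xᵢ − x̄)³ = 7022.9063 ⇒ m₃ = 7022.9063/8 = 877.86328
m₂^(3/2) = 67.35938^(1.5) = 552.83696
g₁ = m₃ / m₂^(3/2) = 877.86328 / 552.83696 ≈ 1.588

1.588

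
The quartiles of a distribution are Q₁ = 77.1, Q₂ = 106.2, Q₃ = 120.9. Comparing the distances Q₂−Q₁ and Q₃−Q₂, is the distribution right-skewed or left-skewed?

left-skewed

Q₂ − Q₁ = 29.1;  Q₃ − Q₂ = 14.7
Q₂ − Q₁ > Q₃ − Q₂ ⇒ the lower half is more spread out ⇒ left-skewed.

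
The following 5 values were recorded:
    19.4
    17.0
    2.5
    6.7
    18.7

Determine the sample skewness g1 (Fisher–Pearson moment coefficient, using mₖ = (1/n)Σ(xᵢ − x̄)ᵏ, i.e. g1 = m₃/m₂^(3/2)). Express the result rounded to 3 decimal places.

-0.481

x̄ = (19.4 + 17.0 + 2.5 + 6.7 + 18.7) / 5 = 12.8600
deviations (xᵢ − x̄): 6.5400, 4.1400, -10.3600, -6.1600, 5.8400
Σ(xᵢ − x̄)² = 239.2920 ⇒ m₂ = 239.2920/5 = 47.85840
Σ(xᵢ − x̄)³ = -795.8186 ⇒ m₃ = -795.8186/5 = -159.16373
m₂^(3/2) = 47.85840^(1.5) = 331.08329
g1 = m₃ / m₂^(3/2) = -159.16373 / 331.08329 ≈ -0.481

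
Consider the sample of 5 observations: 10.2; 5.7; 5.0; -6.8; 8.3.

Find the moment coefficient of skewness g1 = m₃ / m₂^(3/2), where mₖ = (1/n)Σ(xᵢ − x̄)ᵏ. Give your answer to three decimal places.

-1.137

x̄ = (10.2 + 5.7 + 5.0 - 6.8 + 8.3) / 5 = 4.4800
deviations (xᵢ − x̄): 5.7200, 1.2200, 0.5200, -11.2800, 3.8200
Σ(xᵢ − x̄)² = 176.3080 ⇒ m₂ = 176.3080/5 = 35.26160
Σ(xᵢ − x̄)³ = -1190.4005 ⇒ m₃ = -1190.4005/5 = -238.08010
m₂^(3/2) = 35.26160^(1.5) = 209.38859
g1 = m₃ / m₂^(3/2) = -238.08010 / 209.38859 ≈ -1.137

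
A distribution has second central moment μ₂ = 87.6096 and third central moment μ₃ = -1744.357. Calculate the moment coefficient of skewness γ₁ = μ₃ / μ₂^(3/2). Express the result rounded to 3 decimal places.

-2.127

σ = √μ₂ = √87.6096 = 9.36000
σ³ = μ₂^(3/2) = 820.02586
γ₁ = μ₃/σ³ = -1744.357 / 820.02586 ≈ -2.127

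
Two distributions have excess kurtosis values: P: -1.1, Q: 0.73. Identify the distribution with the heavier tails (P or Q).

Higher excess kurtosis ⇒ heavier tails relative to the normal distribution.
-1.1 vs 0.73: the larger is 0.73, so Q has heavier tails. (Q is leptokurtic — heavier-than-normal tails; the other is platykurtic.)

Q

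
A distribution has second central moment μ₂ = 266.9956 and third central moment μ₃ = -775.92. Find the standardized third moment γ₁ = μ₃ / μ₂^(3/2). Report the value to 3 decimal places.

-0.178

σ = √μ₂ = √266.9956 = 16.34000
σ³ = μ₂^(3/2) = 4362.70810
γ₁ = μ₃/σ³ = -775.92 / 4362.70810 ≈ -0.178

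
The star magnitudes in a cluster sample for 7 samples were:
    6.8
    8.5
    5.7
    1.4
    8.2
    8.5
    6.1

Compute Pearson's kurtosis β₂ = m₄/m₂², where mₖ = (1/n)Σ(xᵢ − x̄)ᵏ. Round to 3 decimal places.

x̄ = 6.4571
Σ(xᵢ − x̄)² = 37.7771 ⇒ m₂ = 5.39673
Σ(xᵢ − x̄)⁴ = 698.4827 ⇒ m₄ = 99.78324
m₂² = 29.12475
β₂ = m₄/m₂² = 99.78324 / 29.12475 ≈ 3.426

3.426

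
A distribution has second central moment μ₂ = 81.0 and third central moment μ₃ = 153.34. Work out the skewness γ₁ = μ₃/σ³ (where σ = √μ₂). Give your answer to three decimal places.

0.210

σ = √μ₂ = √81.0 = 9.00000
σ³ = μ₂^(3/2) = 729.00000
γ₁ = μ₃/σ³ = 153.34 / 729.00000 ≈ 0.210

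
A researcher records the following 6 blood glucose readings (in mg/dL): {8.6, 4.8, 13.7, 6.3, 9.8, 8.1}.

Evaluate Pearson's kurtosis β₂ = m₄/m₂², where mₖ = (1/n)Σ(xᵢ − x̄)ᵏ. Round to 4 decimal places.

x̄ = 8.5500
Σ(xᵢ − x̄)² = 47.4150 ⇒ m₂ = 7.90250
Σ(xᵢ − x̄)⁴ = 929.3082 ⇒ m₄ = 154.88471
m₂² = 62.44951
β₂ = m₄/m₂² = 154.88471 / 62.44951 ≈ 2.4802

2.4802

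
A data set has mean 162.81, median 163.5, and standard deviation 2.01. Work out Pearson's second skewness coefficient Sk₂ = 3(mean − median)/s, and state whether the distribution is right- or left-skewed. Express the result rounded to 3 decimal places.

-1.030, left-skewed

Sk₂ = 3(162.81 − 163.5) / 2.01 = 3 × -0.6900 / 2.01
    = -2.0700 / 2.01 ≈ -1.030
Sk₂ < 0 ⇒ mean < median ⇒ left-skewed (negative skew).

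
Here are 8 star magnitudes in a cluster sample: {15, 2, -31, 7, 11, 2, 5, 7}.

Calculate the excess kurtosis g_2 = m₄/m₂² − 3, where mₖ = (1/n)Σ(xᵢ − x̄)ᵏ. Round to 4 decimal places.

x̄ = 2.2500
Σ(xᵢ − x̄)² = 1397.5000 ⇒ m₂ = 174.68750
Σ(xᵢ − x̄)⁴ = 1255632.1563 ⇒ m₄ = 156954.01953
m₂² = 30515.72266
g_2 = m₄/m₂² − 3 = 5.14338 − 3 ≈ 2.1434

2.1434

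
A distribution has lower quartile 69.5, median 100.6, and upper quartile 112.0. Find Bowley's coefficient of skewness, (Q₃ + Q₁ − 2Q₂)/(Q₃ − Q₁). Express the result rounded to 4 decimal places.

numerator: Q₃ + Q₁ − 2Q₂ = 112.0 + 69.5 − 2×100.6 = -19.7000
denominator: Q₃ − Q₁ = 112.0 − 69.5 = 42.5000
Bowley skewness = -19.7000 / 42.5000 ≈ -0.4635

-0.4635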